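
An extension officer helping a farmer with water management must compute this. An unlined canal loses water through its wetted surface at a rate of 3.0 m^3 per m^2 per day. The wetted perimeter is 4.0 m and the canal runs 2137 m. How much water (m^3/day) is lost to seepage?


S = C * P * L
  = 3.0 * 4.0 * 2137
  = 25644 m^3/day


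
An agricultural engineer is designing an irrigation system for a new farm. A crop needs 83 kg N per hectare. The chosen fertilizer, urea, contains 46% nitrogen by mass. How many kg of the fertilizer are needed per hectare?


Rate = N_required / (N_content / 100)
     = 83 / (46 / 100)
     = 83 / 0.46
     = 180.43 kg/ha


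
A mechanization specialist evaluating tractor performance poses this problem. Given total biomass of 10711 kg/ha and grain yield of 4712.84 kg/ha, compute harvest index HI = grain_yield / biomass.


HI = grain_yield / biomass
   = 4712.84 / 10711
   = 0.44


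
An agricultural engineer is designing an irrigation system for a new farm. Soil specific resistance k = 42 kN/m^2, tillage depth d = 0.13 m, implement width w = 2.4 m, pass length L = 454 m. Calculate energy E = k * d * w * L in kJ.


E = k * d * w * L
  = 42 * 0.13 * 2.4 * 454
  = 5949.22 kJ


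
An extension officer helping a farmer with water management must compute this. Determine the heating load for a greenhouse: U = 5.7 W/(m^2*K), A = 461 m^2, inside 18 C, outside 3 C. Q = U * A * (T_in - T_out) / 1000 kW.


dT = 18 - (3) = 15 K
Q = U * A * dT
  = 5.7 * 461 * 15
  = 39415.50 W = 39.42 kW


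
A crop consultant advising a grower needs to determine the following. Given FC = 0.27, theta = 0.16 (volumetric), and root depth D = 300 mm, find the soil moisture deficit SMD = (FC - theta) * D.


SMD = (FC - theta) * D
    = (0.27 - 0.16) * 300
    = 0.110 * 300
    = 33 mm


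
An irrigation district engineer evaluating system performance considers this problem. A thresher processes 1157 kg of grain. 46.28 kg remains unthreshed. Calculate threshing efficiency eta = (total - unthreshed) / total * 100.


eta = (total - unthreshed) / total * 100
    = (1157 - 46.28) / 1157 * 100
    = 1110.72 / 1157 * 100
    = 96%


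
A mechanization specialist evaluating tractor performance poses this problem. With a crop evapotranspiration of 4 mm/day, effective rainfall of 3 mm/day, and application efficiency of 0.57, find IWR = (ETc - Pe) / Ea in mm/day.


IWR = (ETc - Pe) / Ea
    = (4 - 3) / 0.57
    = 1 / 0.57
    = 1.75 mm/day


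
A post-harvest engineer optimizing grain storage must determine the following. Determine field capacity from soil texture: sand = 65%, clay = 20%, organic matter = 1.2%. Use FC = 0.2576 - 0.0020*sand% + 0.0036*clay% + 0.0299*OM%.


FC = 0.2576 - 0.0020*65 + 0.0036*20 + 0.0299*1.2
   = 0.2576 - 0.1300 + 0.0720 + 0.0359
   = 0.2355


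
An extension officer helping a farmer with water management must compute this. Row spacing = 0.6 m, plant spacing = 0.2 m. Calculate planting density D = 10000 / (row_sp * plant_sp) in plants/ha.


D = 10000 / (row_sp * plant_sp)
  = 10000 / (0.6 * 0.2)
  = 10000 / 0.1200
  = 83333.33 plants/ha


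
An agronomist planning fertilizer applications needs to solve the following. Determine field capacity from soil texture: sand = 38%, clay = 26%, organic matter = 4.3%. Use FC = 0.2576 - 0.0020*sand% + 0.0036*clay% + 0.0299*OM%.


FC = 0.2576 - 0.0020*38 + 0.0036*26 + 0.0299*4.3
   = 0.2576 - 0.0760 + 0.0936 + 0.1286
   = 0.4038


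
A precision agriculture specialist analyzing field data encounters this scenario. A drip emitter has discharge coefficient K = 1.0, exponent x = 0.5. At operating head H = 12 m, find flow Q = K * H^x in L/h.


Q = K * H^x
  = 1.0 * 12^0.5
  = 1.0 * 3.4641
  = 3.46 L/h


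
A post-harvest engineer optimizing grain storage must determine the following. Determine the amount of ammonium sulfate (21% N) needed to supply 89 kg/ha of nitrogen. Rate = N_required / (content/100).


Rate = N_required / (N_content / 100)
     = 89 / (21 / 100)
     = 89 / 0.21
     = 423.81 kg/ha


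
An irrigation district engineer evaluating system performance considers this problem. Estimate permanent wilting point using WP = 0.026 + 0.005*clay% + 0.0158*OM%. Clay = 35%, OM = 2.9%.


WP = 0.026 + 0.005*35 + 0.0158*2.9
   = 0.026 + 0.1750 + 0.0458
   = 0.2468


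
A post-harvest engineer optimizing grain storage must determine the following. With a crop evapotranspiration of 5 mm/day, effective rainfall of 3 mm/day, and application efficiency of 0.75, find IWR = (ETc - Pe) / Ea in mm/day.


IWR = (ETc - Pe) / Ea
    = (5 - 3) / 0.75
    = 2 / 0.75
    = 2.67 mm/day


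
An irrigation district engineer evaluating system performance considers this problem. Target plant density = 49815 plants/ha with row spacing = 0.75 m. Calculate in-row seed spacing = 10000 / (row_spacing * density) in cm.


spacing = 10000 / (row_sp * density)
        = 10000 / (0.75 * 49815)
        = 10000 / 37361.25
        = 0.26766 m = 26.77 cm


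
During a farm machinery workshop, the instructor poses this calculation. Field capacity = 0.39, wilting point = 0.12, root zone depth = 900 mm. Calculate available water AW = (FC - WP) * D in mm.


AW = (FC - WP) * D
   = (0.39 - 0.12) * 900
   = 0.27 * 900
   = 243 mm


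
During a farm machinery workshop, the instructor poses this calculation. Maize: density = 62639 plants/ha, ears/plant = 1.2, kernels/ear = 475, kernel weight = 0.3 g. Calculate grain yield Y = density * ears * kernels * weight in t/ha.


Y = density * ears * kernels * kw
  = 62639 * 1.2 * 475 * 0.3 g/ha
  = 10711269 g/ha
  = 10711.27 kg/ha = 10.71 t/ha


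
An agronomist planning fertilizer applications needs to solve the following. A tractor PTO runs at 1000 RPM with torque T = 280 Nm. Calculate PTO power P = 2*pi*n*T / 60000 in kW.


P = 2*pi*n*T / 60000
  = 2*pi * 1000 * 280 / 60000
  = 1759291.89 / 60000
  = 29.32 kW


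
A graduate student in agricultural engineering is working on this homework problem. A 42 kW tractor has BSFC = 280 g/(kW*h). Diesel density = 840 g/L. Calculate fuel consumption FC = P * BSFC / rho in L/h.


FC = P * BSFC / rho_fuel
   = 42 * 280 / 840
   = 11760 / 840
   = 14 L/h


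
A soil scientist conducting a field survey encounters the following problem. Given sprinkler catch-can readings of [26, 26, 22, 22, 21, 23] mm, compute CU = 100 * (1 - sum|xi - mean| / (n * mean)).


xbar = 140 / 6 = 23.333
sum|xi - xbar| = 10.667
CU = 100 * (1 - 10.667 / (6 * 23.333))
   = 100 * (1 - 0.0762)
   = 92.38%


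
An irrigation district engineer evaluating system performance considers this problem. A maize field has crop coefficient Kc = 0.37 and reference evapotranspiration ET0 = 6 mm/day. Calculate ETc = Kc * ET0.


ETc = Kc * ET0
    = 0.37 * 6
    = 2.22 mm/day


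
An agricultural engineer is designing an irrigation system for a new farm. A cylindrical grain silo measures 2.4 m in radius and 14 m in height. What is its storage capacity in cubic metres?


V = pi * r^2 * h
  = pi * 2.4^2 * 14
  = pi * 5.76 * 14
  = 253.34 m^3


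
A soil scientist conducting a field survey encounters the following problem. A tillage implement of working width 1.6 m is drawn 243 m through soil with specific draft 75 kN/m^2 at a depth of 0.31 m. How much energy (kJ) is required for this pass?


E = k * d * w * L
  = 75 * 0.31 * 1.6 * 243
  = 9039.60 kJ


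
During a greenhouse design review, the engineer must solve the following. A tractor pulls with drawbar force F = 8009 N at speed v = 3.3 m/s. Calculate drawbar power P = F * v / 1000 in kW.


P = F * v / 1000
  = 8009 * 3.3 / 1000
  = 26429.70 / 1000
  = 26.43 kW


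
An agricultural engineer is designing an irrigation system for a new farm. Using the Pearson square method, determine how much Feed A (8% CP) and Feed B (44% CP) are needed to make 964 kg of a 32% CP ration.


parts_A = CP_b - target = 44 - 32 = 12
parts_B = target - CP_a = 32 - 8 = 24
total_parts = 12 + 24 = 36
Feed A = 964 * 12 / 36 = 321.33 kg
Feed B = 964 * 24 / 36 = 642.67 kg

321.33 kg


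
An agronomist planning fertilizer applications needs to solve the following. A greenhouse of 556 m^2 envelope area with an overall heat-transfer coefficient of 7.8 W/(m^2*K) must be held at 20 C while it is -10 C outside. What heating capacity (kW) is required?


dT = 20 - (-10) = 30 K
Q = U * A * dT
  = 7.8 * 556 * 30
  = 130104 W = 130.10 kW


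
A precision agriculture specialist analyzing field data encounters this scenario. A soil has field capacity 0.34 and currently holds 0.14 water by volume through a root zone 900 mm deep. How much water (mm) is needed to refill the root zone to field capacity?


SMD = (FC - theta) * D
    = (0.34 - 0.14) * 900
    = 0.200 * 900
    = 180 mm


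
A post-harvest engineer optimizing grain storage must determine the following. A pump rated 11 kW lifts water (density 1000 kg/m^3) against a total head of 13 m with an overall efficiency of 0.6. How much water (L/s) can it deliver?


Q = (P * 1000 * eta) / (rho * g * H)
  = (11 * 1000 * 0.6) / (1000 * 9.81 * 13)
  = 6600 / 127530
  = 0.05175 m^3/s = 51.75 L/s


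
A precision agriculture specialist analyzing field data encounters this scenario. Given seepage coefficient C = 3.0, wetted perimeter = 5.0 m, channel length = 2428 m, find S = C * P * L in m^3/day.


S = C * P * L
  = 3.0 * 5.0 * 2428
  = 36420 m^3/day


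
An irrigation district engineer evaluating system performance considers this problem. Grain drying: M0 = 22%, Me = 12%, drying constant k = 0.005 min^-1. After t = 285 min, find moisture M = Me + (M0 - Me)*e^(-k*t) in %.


M = Me + (M0 - Me) * e^(-k*t)
  = 12 + (22 - 12) * e^(-0.005*285)
  = 12 + 10 * e^(-1.425)
  = 12 + 10 * 0.24051
  = 12 + 2.4051
  = 14.41%


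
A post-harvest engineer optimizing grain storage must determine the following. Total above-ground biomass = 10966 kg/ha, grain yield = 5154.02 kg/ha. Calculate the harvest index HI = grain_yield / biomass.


HI = grain_yield / biomass
   = 5154.02 / 10966
   = 0.47


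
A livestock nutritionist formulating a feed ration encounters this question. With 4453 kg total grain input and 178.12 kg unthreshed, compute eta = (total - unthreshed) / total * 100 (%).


eta = (total - unthreshed) / total * 100
    = (4453 - 178.12) / 4453 * 100
    = 4274.88 / 4453 * 100
    = 96%


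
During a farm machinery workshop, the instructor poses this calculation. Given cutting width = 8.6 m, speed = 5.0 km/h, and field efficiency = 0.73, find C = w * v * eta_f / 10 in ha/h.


C = w * v * eta_f / 10
  = 8.6 * 5.0 * 0.73 / 10
  = 31.39 / 10
  = 3.14 ha/h


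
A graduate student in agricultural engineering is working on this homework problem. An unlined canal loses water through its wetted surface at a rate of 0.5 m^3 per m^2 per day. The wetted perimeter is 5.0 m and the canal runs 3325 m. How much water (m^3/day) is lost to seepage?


S = C * P * L
  = 0.5 * 5.0 * 3325
  = 8312.50 m^3/day


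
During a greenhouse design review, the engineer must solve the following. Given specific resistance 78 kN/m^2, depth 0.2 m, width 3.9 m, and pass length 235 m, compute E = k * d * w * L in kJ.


E = k * d * w * L
  = 78 * 0.2 * 3.9 * 235
  = 14297.40 kJ


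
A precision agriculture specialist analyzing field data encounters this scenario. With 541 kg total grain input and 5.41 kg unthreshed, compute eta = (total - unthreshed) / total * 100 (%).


eta = (total - unthreshed) / total * 100
    = (541 - 5.41) / 541 * 100
    = 535.59 / 541 * 100
    = 99%


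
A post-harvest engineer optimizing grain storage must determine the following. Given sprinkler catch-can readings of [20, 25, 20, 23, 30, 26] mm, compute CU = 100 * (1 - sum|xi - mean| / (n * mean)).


xbar = 144 / 6 = 24
sum|xi - xbar| = 18
CU = 100 * (1 - 18 / (6 * 24))
   = 100 * (1 - 0.1250)
   = 87.50%


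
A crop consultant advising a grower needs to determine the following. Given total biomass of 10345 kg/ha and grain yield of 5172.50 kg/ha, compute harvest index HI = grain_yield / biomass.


HI = grain_yield / biomass
   = 5172.50 / 10345
   = 0.50


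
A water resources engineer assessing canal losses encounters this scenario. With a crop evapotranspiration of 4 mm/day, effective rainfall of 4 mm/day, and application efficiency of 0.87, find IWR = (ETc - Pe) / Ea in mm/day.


IWR = (ETc - Pe) / Ea
    = (4 - 4) / 0.87
    = 0 / 0.87
    = 0 mm/day


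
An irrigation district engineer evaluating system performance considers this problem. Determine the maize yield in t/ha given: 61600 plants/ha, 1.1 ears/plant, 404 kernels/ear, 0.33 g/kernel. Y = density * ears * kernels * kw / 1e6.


Y = density * ears * kernels * kw
  = 61600 * 1.1 * 404 * 0.33 g/ha
  = 9033763.20 g/ha
  = 9033.76 kg/ha = 9.03 t/ha


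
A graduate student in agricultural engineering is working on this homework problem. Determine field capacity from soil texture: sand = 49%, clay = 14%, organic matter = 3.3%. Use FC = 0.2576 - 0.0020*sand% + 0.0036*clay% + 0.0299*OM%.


FC = 0.2576 - 0.0020*49 + 0.0036*14 + 0.0299*3.3
   = 0.2576 - 0.0980 + 0.0504 + 0.0987
   = 0.3087


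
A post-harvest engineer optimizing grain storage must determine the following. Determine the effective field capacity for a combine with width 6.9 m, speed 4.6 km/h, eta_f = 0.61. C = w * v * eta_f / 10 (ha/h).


C = w * v * eta_f / 10
  = 6.9 * 4.6 * 0.61 / 10
  = 19.36 / 10
  = 1.94 ha/h


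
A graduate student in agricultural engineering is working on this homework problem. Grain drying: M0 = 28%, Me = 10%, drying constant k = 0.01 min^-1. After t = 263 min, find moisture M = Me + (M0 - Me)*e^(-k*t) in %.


M = Me + (M0 - Me) * e^(-k*t)
  = 10 + (28 - 10) * e^(-0.01*263)
  = 10 + 18 * e^(-2.630)
  = 10 + 18 * 0.07208
  = 10 + 1.2974
  = 11.30%


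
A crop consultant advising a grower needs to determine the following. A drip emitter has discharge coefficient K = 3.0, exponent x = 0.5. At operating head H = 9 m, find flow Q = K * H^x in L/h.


Q = K * H^x
  = 3.0 * 9^0.5
  = 3.0 * 3
  = 9 L/h


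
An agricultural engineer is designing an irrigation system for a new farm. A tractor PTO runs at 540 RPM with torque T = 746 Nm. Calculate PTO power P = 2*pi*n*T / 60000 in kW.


P = 2*pi*n*T / 60000
  = 2*pi * 540 * 746 / 60000
  = 2531118.37 / 60000
  = 42.19 kW


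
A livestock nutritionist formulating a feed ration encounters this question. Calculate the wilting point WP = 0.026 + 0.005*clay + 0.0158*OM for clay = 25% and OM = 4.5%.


WP = 0.026 + 0.005*25 + 0.0158*4.5
   = 0.026 + 0.1250 + 0.0711
   = 0.2221


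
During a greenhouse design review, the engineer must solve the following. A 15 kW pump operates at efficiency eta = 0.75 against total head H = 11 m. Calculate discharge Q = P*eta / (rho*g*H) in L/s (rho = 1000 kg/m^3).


Q = (P * 1000 * eta) / (rho * g * H)
  = (15 * 1000 * 0.75) / (1000 * 9.81 * 11)
  = 11250 / 107910
  = 0.10425 m^3/s = 104.25 L/s


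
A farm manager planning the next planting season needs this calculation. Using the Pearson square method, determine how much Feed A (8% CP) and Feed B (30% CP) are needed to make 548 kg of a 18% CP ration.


parts_A = CP_b - target = 30 - 18 = 12
parts_B = target - CP_a = 18 - 8 = 10
total_parts = 12 + 10 = 22
Feed A = 548 * 12 / 22 = 298.91 kg
Feed B = 548 * 10 / 22 = 249.09 kg

298.91 kg


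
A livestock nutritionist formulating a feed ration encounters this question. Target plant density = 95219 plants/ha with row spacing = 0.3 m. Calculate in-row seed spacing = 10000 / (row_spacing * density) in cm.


spacing = 10000 / (row_sp * density)
        = 10000 / (0.3 * 95219)
        = 10000 / 28565.70
        = 0.35007 m = 35.01 cm


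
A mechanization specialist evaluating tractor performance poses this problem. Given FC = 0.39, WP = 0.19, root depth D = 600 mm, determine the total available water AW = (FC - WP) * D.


AW = (FC - WP) * D
   = (0.39 - 0.19) * 600
   = 0.20 * 600
   = 120 mm


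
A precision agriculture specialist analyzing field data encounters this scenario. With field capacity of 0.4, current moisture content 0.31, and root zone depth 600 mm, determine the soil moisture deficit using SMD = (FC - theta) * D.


SMD = (FC - theta) * D
    = (0.4 - 0.31) * 600
    = 0.090 * 600
    = 54 mm


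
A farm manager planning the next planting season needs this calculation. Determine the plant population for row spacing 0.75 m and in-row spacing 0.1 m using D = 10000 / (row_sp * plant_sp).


D = 10000 / (row_sp * plant_sp)
  = 10000 / (0.75 * 0.1)
  = 10000 / 0.0750
  = 133333.33 plants/ha


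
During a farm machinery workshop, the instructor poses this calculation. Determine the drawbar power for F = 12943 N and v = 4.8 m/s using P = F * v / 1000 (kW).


P = F * v / 1000
  = 12943 * 4.8 / 1000
  = 62126.40 / 1000
  = 62.13 kW


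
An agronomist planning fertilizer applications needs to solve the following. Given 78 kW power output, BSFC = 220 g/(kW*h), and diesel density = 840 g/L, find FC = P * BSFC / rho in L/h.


FC = P * BSFC / rho_fuel
   = 78 * 220 / 840
   = 17160 / 840
   = 20.43 L/h


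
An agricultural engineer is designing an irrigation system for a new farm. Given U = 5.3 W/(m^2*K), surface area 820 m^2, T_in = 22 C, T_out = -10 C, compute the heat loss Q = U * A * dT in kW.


dT = 22 - (-10) = 32 K
Q = U * A * dT
  = 5.3 * 820 * 32
  = 139072 W = 139.07 kW


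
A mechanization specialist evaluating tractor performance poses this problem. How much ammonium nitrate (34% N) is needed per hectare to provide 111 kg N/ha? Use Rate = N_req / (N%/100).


Rate = N_required / (N_content / 100)
     = 111 / (34 / 100)
     = 111 / 0.34
     = 326.47 kg/ha


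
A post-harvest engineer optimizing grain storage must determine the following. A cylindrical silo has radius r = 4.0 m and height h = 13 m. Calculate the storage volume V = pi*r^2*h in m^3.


V = pi * r^2 * h
  = pi * 4.0^2 * 13
  = pi * 16 * 13
  = 653.45 m^3


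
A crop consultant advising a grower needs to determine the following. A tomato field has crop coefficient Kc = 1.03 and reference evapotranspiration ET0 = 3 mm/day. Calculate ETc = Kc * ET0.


ETc = Kc * ET0
    = 1.03 * 3
    = 3.09 mm/day


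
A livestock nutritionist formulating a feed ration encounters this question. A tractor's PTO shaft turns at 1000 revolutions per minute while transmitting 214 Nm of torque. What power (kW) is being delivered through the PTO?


P = 2*pi*n*T / 60000
  = 2*pi * 1000 * 214 / 60000
  = 1344601.66 / 60000
  = 22.41 kW


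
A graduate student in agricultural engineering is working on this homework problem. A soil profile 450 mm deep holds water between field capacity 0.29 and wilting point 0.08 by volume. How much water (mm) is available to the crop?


AW = (FC - WP) * D
   = (0.29 - 0.08) * 450
   = 0.21 * 450
   = 94.50 mm


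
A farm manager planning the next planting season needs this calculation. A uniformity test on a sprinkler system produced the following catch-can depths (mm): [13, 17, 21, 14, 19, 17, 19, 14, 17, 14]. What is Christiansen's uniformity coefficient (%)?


xbar = 165 / 10 = 16.500
sum|xi - xbar| = 22
CU = 100 * (1 - 22 / (10 * 16.500))
   = 100 * (1 - 0.1333)
   = 86.67%


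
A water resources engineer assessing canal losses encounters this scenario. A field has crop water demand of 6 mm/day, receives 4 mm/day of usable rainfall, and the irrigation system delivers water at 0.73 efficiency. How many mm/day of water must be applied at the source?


IWR = (ETc - Pe) / Ea
    = (6 - 4) / 0.73
    = 2 / 0.73
    = 2.74 mm/day


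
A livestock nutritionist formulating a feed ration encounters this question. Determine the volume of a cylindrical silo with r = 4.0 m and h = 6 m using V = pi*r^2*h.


V = pi * r^2 * h
  = pi * 4.0^2 * 6
  = pi * 16 * 6
  = 301.59 m^3


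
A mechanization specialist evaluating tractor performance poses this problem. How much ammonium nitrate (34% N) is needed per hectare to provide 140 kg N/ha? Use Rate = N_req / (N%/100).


Rate = N_required / (N_content / 100)
     = 140 / (34 / 100)
     = 140 / 0.34
     = 411.76 kg/ha


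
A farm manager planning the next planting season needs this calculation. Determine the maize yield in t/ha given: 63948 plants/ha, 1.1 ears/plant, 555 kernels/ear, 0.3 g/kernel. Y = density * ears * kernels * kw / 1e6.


Y = density * ears * kernels * kw
  = 63948 * 1.1 * 555 * 0.3 g/ha
  = 11712076.20 g/ha
  = 11712.08 kg/ha = 11.71 t/ha


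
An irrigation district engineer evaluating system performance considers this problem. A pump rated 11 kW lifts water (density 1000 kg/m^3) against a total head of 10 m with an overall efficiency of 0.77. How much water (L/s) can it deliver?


Q = (P * 1000 * eta) / (rho * g * H)
  = (11 * 1000 * 0.77) / (1000 * 9.81 * 10)
  = 8470 / 98100
  = 0.08634 m^3/s = 86.34 L/s


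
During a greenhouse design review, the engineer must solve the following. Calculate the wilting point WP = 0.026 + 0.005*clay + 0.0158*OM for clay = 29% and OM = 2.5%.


WP = 0.026 + 0.005*29 + 0.0158*2.5
   = 0.026 + 0.1450 + 0.0395
   = 0.2105


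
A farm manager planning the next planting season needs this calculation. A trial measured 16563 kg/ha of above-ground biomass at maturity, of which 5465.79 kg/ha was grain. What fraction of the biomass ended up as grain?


HI = grain_yield / biomass
   = 5465.79 / 16563
   = 0.33


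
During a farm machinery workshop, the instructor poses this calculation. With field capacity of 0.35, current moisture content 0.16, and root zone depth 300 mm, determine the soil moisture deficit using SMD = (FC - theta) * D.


SMD = (FC - theta) * D
    = (0.35 - 0.16) * 300
    = 0.190 * 300
    = 57 mm


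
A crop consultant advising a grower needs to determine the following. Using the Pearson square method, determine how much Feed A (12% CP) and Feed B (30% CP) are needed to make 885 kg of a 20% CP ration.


parts_A = CP_b - target = 30 - 20 = 10
parts_B = target - CP_a = 20 - 12 = 8
total_parts = 10 + 8 = 18
Feed A = 885 * 10 / 18 = 491.67 kg
Feed B = 885 * 8 / 18 = 393.33 kg

491.67 kg


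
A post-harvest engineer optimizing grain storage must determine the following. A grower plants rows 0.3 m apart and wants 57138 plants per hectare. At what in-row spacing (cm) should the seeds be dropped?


spacing = 10000 / (row_sp * density)
        = 10000 / (0.3 * 57138)
        = 10000 / 17141.40
        = 0.58338 m = 58.34 cm


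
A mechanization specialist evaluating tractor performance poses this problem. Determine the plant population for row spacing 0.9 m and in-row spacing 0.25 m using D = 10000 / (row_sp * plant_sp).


D = 10000 / (row_sp * plant_sp)
  = 10000 / (0.9 * 0.25)
  = 10000 / 0.2250
  = 44444.44 plants/ha


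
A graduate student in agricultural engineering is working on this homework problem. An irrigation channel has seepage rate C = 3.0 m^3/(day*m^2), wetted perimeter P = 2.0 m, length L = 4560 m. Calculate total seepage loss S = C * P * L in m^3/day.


S = C * P * L
  = 3.0 * 2.0 * 4560
  = 27360 m^3/day


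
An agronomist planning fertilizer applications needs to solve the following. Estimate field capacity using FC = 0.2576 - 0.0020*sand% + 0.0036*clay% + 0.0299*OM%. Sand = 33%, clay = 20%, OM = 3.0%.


FC = 0.2576 - 0.0020*33 + 0.0036*20 + 0.0299*3.0
   = 0.2576 - 0.0660 + 0.0720 + 0.0897
   = 0.3533


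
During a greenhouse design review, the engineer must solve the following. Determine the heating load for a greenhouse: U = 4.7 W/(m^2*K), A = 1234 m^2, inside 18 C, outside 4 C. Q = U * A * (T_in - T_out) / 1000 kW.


dT = 18 - (4) = 14 K
Q = U * A * dT
  = 4.7 * 1234 * 14
  = 81197.20 W = 81.20 kW


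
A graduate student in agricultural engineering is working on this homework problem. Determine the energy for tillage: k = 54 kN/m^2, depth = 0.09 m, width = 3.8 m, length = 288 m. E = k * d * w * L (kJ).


E = k * d * w * L
  = 54 * 0.09 * 3.8 * 288
  = 5318.78 kJ


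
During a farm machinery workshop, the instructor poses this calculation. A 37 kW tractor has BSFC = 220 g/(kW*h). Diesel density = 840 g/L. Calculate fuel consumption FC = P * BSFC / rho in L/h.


FC = P * BSFC / rho_fuel
   = 37 * 220 / 840
   = 8140 / 840
   = 9.69 L/h


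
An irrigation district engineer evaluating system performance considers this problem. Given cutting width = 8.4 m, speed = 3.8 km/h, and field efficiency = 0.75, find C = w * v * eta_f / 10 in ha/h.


C = w * v * eta_f / 10
  = 8.4 * 3.8 * 0.75 / 10
  = 23.94 / 10
  = 2.39 ha/h


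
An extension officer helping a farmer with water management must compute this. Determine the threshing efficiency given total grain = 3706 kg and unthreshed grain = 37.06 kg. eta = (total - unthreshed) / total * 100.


eta = (total - unthreshed) / total * 100
    = (3706 - 37.06) / 3706 * 100
    = 3668.94 / 3706 * 100
    = 99%


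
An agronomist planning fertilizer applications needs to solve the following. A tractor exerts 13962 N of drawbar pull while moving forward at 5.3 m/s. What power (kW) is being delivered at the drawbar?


P = F * v / 1000
  = 13962 * 5.3 / 1000
  = 73998.60 / 1000
  = 74.00 kW


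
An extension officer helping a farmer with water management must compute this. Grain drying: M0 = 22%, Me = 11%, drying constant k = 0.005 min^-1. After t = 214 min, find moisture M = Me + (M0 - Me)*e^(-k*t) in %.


M = Me + (M0 - Me) * e^(-k*t)
  = 11 + (22 - 11) * e^(-0.005*214)
  = 11 + 11 * e^(-1.070)
  = 11 + 11 * 0.34301
  = 11 + 3.7731
  = 14.77%


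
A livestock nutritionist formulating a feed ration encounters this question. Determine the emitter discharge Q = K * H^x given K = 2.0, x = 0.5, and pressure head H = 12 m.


Q = K * H^x
  = 2.0 * 12^0.5
  = 2.0 * 3.4641
  = 6.93 L/h


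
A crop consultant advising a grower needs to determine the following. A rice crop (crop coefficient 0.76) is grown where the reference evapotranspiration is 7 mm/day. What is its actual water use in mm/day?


ETc = Kc * ET0
    = 0.76 * 7
    = 5.32 mm/day


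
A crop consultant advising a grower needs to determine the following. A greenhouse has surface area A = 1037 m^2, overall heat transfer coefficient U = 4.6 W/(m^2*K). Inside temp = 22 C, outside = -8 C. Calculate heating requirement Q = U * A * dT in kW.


dT = 22 - (-8) = 30 K
Q = U * A * dT
  = 4.6 * 1037 * 30
  = 143106 W = 143.11 kW


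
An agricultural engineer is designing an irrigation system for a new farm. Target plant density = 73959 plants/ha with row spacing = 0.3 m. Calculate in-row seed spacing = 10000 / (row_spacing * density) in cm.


spacing = 10000 / (row_sp * density)
        = 10000 / (0.3 * 73959)
        = 10000 / 22187.70
        = 0.45070 m = 45.07 cm


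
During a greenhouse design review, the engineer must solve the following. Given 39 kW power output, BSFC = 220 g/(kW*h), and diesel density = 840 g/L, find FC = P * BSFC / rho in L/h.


FC = P * BSFC / rho_fuel
   = 39 * 220 / 840
   = 8580 / 840
   = 10.21 L/h


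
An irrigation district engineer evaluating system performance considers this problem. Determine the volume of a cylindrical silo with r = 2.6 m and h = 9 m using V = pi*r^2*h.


V = pi * r^2 * h
  = pi * 2.6^2 * 9
  = pi * 6.76 * 9
  = 191.13 m^3


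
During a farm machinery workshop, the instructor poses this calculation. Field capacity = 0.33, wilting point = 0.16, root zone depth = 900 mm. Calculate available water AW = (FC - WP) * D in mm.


AW = (FC - WP) * D
   = (0.33 - 0.16) * 900
   = 0.17 * 900
   = 153 mm


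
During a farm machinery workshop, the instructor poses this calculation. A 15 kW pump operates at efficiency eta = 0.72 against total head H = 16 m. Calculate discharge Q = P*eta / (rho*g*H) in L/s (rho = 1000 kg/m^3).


Q = (P * 1000 * eta) / (rho * g * H)
  = (15 * 1000 * 0.72) / (1000 * 9.81 * 16)
  = 10800 / 156960
  = 0.06881 m^3/s = 68.81 L/s


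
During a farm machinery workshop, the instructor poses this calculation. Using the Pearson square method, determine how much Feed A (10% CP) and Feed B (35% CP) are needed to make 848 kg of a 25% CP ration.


parts_A = CP_b - target = 35 - 25 = 10
parts_B = target - CP_a = 25 - 10 = 15
total_parts = 10 + 15 = 25
Feed A = 848 * 10 / 25 = 339.20 kg
Feed B = 848 * 15 / 25 = 508.80 kg

339.20 kg


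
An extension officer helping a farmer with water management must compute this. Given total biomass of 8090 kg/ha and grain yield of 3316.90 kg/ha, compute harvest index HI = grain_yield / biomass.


HI = grain_yield / biomass
   = 3316.90 / 8090
   = 0.41


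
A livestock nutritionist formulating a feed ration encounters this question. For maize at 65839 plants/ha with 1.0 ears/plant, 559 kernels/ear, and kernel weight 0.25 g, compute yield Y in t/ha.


Y = density * ears * kernels * kw
  = 65839 * 1.0 * 559 * 0.25 g/ha
  = 9201000.25 g/ha
  = 9201.00 kg/ha = 9.20 t/ha


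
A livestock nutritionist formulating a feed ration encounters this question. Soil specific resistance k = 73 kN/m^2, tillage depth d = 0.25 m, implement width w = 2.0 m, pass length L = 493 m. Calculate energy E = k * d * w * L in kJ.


E = k * d * w * L
  = 73 * 0.25 * 2.0 * 493
  = 17994.50 kJ


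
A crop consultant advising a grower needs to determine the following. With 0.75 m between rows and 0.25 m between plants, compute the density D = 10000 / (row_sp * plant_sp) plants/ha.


D = 10000 / (row_sp * plant_sp)
  = 10000 / (0.75 * 0.25)
  = 10000 / 0.1875
  = 53333.33 plants/ha


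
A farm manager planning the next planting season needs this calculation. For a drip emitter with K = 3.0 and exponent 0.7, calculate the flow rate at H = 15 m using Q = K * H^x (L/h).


Q = K * H^x
  = 3.0 * 15^0.7
  = 3.0 * 6.6568
  = 19.97 L/h


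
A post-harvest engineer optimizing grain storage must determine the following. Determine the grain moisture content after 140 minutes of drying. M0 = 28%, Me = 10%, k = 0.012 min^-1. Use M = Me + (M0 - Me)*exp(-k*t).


M = Me + (M0 - Me) * e^(-k*t)
  = 10 + (28 - 10) * e^(-0.012*140)
  = 10 + 18 * e^(-1.680)
  = 10 + 18 * 0.18637
  = 10 + 3.3547
  = 13.35%


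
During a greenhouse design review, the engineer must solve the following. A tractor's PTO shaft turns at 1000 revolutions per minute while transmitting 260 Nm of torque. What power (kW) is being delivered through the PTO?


P = 2*pi*n*T / 60000
  = 2*pi * 1000 * 260 / 60000
  = 1633628.18 / 60000
  = 27.23 kW


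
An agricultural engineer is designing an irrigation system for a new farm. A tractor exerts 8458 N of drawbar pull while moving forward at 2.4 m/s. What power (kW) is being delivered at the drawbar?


P = F * v / 1000
  = 8458 * 2.4 / 1000
  = 20299.20 / 1000
  = 20.30 kW


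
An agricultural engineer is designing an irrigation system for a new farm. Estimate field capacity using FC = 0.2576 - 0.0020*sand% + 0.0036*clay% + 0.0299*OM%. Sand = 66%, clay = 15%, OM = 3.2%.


FC = 0.2576 - 0.0020*66 + 0.0036*15 + 0.0299*3.2
   = 0.2576 - 0.1320 + 0.0540 + 0.0957
   = 0.2753


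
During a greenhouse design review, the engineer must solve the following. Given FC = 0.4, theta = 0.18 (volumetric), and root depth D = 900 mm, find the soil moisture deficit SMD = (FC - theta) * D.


SMD = (FC - theta) * D
    = (0.4 - 0.18) * 900
    = 0.220 * 900
    = 198 mm


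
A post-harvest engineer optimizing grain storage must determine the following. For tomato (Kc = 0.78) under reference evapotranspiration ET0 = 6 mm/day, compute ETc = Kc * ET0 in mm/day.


ETc = Kc * ET0
    = 0.78 * 6
    = 4.68 mm/day


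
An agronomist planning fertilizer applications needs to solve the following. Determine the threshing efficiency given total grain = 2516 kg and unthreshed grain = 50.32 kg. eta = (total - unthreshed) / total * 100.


eta = (total - unthreshed) / total * 100
    = (2516 - 50.32) / 2516 * 100
    = 2465.68 / 2516 * 100
    = 98%


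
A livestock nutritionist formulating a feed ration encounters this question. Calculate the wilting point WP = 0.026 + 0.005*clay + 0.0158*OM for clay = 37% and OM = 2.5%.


WP = 0.026 + 0.005*37 + 0.0158*2.5
   = 0.026 + 0.1850 + 0.0395
   = 0.2505


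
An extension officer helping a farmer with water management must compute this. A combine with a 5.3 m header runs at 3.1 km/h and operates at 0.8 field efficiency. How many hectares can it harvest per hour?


C = w * v * eta_f / 10
  = 5.3 * 3.1 * 0.8 / 10
  = 13.14 / 10
  = 1.31 ha/h


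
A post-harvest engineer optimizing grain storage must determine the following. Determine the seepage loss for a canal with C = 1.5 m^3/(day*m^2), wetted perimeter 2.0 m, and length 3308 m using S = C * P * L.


S = C * P * L
  = 1.5 * 2.0 * 3308
  = 9924 m^3/day


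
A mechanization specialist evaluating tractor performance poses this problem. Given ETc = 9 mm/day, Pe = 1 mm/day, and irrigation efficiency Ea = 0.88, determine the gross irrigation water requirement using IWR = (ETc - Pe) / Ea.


IWR = (ETc - Pe) / Ea
    = (9 - 1) / 0.88
    = 8 / 0.88
    = 9.09 mm/day


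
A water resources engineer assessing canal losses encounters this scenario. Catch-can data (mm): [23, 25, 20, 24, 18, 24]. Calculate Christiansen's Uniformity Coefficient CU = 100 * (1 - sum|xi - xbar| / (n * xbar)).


xbar = 134 / 6 = 22.333
sum|xi - xbar| = 13.333
CU = 100 * (1 - 13.333 / (6 * 22.333))
   = 100 * (1 - 0.0995)
   = 90.05%


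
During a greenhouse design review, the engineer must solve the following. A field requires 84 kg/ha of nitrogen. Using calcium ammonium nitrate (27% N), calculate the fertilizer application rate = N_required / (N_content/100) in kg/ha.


Rate = N_required / (N_content / 100)
     = 84 / (27 / 100)
     = 84 / 0.27
     = 311.11 kg/ha


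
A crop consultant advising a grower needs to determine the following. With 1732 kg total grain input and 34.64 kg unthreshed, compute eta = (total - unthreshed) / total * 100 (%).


eta = (total - unthreshed) / total * 100
    = (1732 - 34.64) / 1732 * 100
    = 1697.36 / 1732 * 100
    = 98%


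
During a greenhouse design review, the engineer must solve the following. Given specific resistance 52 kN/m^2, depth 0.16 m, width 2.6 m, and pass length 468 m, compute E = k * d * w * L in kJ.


E = k * d * w * L
  = 52 * 0.16 * 2.6 * 468
  = 10123.78 kJ


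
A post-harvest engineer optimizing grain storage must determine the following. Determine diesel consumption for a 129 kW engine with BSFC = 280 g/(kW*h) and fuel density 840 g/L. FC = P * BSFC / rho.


FC = P * BSFC / rho_fuel
   = 129 * 280 / 840
   = 36120 / 840
   = 43 L/h


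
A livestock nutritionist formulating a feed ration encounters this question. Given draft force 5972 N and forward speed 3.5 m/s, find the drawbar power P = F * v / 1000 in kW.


P = F * v / 1000
  = 5972 * 3.5 / 1000
  = 20902 / 1000
  = 20.90 kW


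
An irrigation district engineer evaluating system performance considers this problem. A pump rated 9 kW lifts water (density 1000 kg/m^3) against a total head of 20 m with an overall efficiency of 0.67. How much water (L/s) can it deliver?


Q = (P * 1000 * eta) / (rho * g * H)
  = (9 * 1000 * 0.67) / (1000 * 9.81 * 20)
  = 6030 / 196200
  = 0.03073 m^3/s = 30.73 L/s


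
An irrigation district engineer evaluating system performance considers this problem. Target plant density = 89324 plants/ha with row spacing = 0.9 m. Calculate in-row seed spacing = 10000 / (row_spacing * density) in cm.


spacing = 10000 / (row_sp * density)
        = 10000 / (0.9 * 89324)
        = 10000 / 80391.60
        = 0.12439 m = 12.44 cm


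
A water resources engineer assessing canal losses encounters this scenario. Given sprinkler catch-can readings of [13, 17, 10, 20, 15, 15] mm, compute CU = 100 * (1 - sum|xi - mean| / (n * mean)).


xbar = 90 / 6 = 15
sum|xi - xbar| = 14
CU = 100 * (1 - 14 / (6 * 15))
   = 100 * (1 - 0.1556)
   = 84.44%


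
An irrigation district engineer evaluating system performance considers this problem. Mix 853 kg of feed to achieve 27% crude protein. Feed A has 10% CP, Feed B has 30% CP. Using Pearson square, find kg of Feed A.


parts_A = CP_b - target = 30 - 27 = 3
parts_B = target - CP_a = 27 - 10 = 17
total_parts = 3 + 17 = 20
Feed A = 853 * 3 / 20 = 127.95 kg
Feed B = 853 * 17 / 20 = 725.05 kg

127.95 kg


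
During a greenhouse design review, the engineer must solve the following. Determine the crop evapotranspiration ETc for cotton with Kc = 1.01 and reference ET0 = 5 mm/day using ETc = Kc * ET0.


ETc = Kc * ET0
    = 1.01 * 5
    = 5.05 mm/day


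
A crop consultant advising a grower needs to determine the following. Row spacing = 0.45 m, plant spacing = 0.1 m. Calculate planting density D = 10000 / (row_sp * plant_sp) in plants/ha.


D = 10000 / (row_sp * plant_sp)
  = 10000 / (0.45 * 0.1)
  = 10000 / 0.0450
  = 222222.22 plants/ha


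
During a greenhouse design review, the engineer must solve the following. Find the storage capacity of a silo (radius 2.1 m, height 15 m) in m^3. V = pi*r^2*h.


V = pi * r^2 * h
  = pi * 2.1^2 * 15
  = pi * 4.41 * 15
  = 207.82 m^3


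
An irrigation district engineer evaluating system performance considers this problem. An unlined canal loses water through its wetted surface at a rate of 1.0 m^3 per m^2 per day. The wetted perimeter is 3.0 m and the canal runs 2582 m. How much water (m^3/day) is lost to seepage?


S = C * P * L
  = 1.0 * 3.0 * 2582
  = 7746 m^3/day


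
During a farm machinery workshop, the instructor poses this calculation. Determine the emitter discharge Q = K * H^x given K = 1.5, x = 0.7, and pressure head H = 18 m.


Q = K * H^x
  = 1.5 * 18^0.7
  = 1.5 * 7.5629
  = 11.34 L/h


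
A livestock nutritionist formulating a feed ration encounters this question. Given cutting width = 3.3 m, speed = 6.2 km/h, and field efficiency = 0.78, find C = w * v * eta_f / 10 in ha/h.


C = w * v * eta_f / 10
  = 3.3 * 6.2 * 0.78 / 10
  = 15.96 / 10
  = 1.60 ha/h


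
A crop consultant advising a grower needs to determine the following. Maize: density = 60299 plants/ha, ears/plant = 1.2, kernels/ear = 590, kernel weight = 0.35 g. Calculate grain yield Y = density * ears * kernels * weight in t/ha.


Y = density * ears * kernels * kw
  = 60299 * 1.2 * 590 * 0.35 g/ha
  = 14942092.20 g/ha
  = 14942.09 kg/ha = 14.94 t/ha


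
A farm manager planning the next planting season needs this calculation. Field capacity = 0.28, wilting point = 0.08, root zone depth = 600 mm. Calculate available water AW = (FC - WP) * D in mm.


AW = (FC - WP) * D
   = (0.28 - 0.08) * 600
   = 0.20 * 600
   = 120 mm


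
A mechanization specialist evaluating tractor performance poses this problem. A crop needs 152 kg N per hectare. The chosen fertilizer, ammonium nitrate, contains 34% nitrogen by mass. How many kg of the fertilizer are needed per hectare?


Rate = N_required / (N_content / 100)
     = 152 / (34 / 100)
     = 152 / 0.34
     = 447.06 kg/ha


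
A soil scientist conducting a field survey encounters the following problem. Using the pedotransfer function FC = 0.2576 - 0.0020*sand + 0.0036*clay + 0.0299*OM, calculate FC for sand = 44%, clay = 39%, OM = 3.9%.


FC = 0.2576 - 0.0020*44 + 0.0036*39 + 0.0299*3.9
   = 0.2576 - 0.0880 + 0.1404 + 0.1166
   = 0.4266


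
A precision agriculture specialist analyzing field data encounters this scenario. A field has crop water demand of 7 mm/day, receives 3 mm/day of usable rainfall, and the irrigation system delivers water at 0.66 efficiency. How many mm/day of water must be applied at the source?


IWR = (ETc - Pe) / Ea
    = (7 - 3) / 0.66
    = 4 / 0.66
    = 6.06 mm/day


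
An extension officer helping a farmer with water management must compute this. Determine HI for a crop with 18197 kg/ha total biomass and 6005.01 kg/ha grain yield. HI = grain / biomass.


HI = grain_yield / biomass
   = 6005.01 / 18197
   = 0.33
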